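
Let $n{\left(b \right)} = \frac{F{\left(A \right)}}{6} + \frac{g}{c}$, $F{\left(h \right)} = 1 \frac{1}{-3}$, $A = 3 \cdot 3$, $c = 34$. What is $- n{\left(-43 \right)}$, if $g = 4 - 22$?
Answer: $\frac{179}{306} \approx 0.58497$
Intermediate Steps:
$A = 9$
$g = -18$
$F{\left(h \right)} = - \frac{1}{3}$ ($F{\left(h \right)} = 1 \left(- \frac{1}{3}\right) = - \frac{1}{3}$)
$n{\left(b \right)} = - \frac{179}{306}$ ($n{\left(b \right)} = - \frac{1}{3 \cdot 6} - \frac{18}{34} = \left(- \frac{1}{3}\right) \frac{1}{6} - \frac{9}{17} = - \frac{1}{18} - \frac{9}{17} = - \frac{179}{306}$)
$- n{\left(-43 \right)} = \left(-1\right) \left(- \frac{179}{306}\right) = \frac{179}{306}$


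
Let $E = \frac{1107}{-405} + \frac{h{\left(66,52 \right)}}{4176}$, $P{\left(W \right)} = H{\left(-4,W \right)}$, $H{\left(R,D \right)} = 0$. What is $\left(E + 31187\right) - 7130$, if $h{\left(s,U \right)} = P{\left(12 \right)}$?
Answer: $\frac{360814}{15} \approx 24054.0$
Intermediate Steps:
$P{\left(W \right)} = 0$
$h{\left(s,U \right)} = 0$
$E = - \frac{41}{15}$ ($E = \frac{1107}{-405} + \frac{0}{4176} = 1107 \left(- \frac{1}{405}\right) + 0 \cdot \frac{1}{4176} = - \frac{41}{15} + 0 = - \frac{41}{15} \approx -2.7333$)
$\left(E + 31187\right) - 7130 = \left(- \frac{41}{15} + 31187\right) - 7130 = \frac{467764}{15} - 7130 = \frac{360814}{15}$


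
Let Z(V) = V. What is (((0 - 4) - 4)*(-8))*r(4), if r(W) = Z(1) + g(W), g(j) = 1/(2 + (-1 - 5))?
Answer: 48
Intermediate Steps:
g(j) = -1/4 (g(j) = 1/(2 - 6) = 1/(-4) = -1/4)
r(W) = 3/4 (r(W) = 1 - 1/4 = 3/4)
(((0 - 4) - 4)*(-8))*r(4) = (((0 - 4) - 4)*(-8))*(3/4) = ((-4 - 4)*(-8))*(3/4) = -8*(-8)*(3/4) = 64*(3/4) = 48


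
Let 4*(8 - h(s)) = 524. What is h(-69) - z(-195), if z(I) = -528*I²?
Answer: 20077077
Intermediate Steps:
h(s) = -123 (h(s) = 8 - ¼*524 = 8 - 131 = -123)
h(-69) - z(-195) = -123 - (-528)*(-195)² = -123 - (-528)*38025 = -123 - 1*(-20077200) = -123 + 20077200 = 20077077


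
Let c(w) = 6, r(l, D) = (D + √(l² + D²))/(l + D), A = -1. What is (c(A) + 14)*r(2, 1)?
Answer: 20/3 + 20*√5/3 ≈ 21.574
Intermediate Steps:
r(l, D) = (D + √(D² + l²))/(D + l)
(c(A) + 14)*r(2, 1) = (6 + 14)*((1 + √(1² + 2²))/(1 + 2)) = 20*((1 + √(1 + 4))/3) = 20*((1 + √5)/3) = 20*(⅓ + √5/3) = 20/3 + 20*√5/3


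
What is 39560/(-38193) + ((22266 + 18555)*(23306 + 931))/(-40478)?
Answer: -37788937301041/1545976254 ≈ -24443.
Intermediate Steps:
39560/(-38193) + ((22266 + 18555)*(23306 + 931))/(-40478) = 39560*(-1/38193) + (40821*24237)*(-1/40478) = -39560/38193 + 989378577*(-1/40478) = -39560/38193 - 989378577/40478 = -37788937301041/1545976254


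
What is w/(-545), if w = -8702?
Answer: 8702/545 ≈ 15.967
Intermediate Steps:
w/(-545) = -8702/(-545) = -1/545*(-8702) = 8702/545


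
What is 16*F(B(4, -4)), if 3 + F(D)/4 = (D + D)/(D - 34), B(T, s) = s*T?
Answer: -3776/25 ≈ -151.04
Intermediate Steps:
B(T, s) = T*s
F(D) = -12 + 8*D/(-34 + D) (F(D) = -12 + 4*((D + D)/(D - 34)) = -12 + 4*((2*D)/(-34 + D)) = -12 + 4*(2*D/(-34 + D)) = -12 + 8*D/(-34 + D))
16*F(B(4, -4)) = 16*(4*(102 - 4*(-4))/(-34 + 4*(-4))) = 16*(4*(102 - 1*(-16))/(-34 - 16)) = 16*(4*(102 + 16)/(-50)) = 16*(4*(-1/50)*118) = 16*(-236/25) = -3776/25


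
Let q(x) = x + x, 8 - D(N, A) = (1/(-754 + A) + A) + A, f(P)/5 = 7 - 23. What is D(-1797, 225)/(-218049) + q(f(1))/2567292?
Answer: 3729620809/1898280735897 ≈ 0.0019647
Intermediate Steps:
f(P) = -80 (f(P) = 5*(7 - 23) = 5*(-16) = -80)
D(N, A) = 8 - 1/(-754 + A) - 2*A (D(N, A) = 8 - ((1/(-754 + A) + A) + A) = 8 - ((A + 1/(-754 + A)) + A) = 8 - (1/(-754 + A) + 2*A) = 8 + (-1/(-754 + A) - 2*A) = 8 - 1/(-754 + A) - 2*A)
q(x) = 2*x
D(-1797, 225)/(-218049) + q(f(1))/2567292 = ((-6033 - 2*225**2 + 1516*225)/(-754 + 225))/(-218049) + (2*(-80))/2567292 = ((-6033 - 2*50625 + 341100)/(-529))*(-1/218049) - 160*1/2567292 = -(-6033 - 101250 + 341100)/529*(-1/218049) - 40/641823 = -1/529*233817*(-1/218049) - 40/641823 = -233817/529*(-1/218049) - 40/641823 = 77939/38449307 - 40/641823 = 3729620809/1898280735897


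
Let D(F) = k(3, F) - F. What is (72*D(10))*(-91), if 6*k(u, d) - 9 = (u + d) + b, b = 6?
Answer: 34944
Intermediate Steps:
k(u, d) = 5/2 + d/6 + u/6 (k(u, d) = 3/2 + ((u + d) + 6)/6 = 3/2 + ((d + u) + 6)/6 = 3/2 + (6 + d + u)/6 = 3/2 + (1 + d/6 + u/6) = 5/2 + d/6 + u/6)
D(F) = 3 - 5*F/6 (D(F) = (5/2 + F/6 + (⅙)*3) - F = (5/2 + F/6 + ½) - F = (3 + F/6) - F = 3 - 5*F/6)
(72*D(10))*(-91) = (72*(3 - ⅚*10))*(-91) = (72*(3 - 25/3))*(-91) = (72*(-16/3))*(-91) = -384*(-91) = 34944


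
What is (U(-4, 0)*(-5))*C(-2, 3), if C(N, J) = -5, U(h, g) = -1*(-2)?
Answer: 50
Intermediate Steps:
U(h, g) = 2
(U(-4, 0)*(-5))*C(-2, 3) = (2*(-5))*(-5) = -10*(-5) = 50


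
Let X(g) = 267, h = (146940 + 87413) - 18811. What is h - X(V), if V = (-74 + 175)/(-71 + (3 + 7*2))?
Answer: 215275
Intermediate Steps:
V = -101/54 (V = 101/(-71 + (3 + 14)) = 101/(-71 + 17) = 101/(-54) = 101*(-1/54) = -101/54 ≈ -1.8704)
h = 215542 (h = 234353 - 18811 = 215542)
h - X(V) = 215542 - 1*267 = 215542 - 267 = 215275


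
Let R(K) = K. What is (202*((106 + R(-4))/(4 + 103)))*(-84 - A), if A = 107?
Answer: -3935364/107 ≈ -36779.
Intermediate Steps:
(202*((106 + R(-4))/(4 + 103)))*(-84 - A) = (202*((106 - 4)/(4 + 103)))*(-84 - 1*107) = (202*(102/107))*(-84 - 107) = (202*(102*(1/107)))*(-191) = (202*(102/107))*(-191) = (20604/107)*(-191) = -3935364/107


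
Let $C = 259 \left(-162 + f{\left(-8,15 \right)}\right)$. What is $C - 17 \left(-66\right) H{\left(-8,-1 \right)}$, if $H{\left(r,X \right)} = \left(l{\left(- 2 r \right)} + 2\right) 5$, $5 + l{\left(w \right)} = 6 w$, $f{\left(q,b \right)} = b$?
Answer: $483657$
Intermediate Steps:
$l{\left(w \right)} = -5 + 6 w$
$H{\left(r,X \right)} = -15 - 60 r$ ($H{\left(r,X \right)} = \left(\left(-5 + 6 \left(- 2 r\right)\right) + 2\right) 5 = \left(\left(-5 - 12 r\right) + 2\right) 5 = \left(-3 - 12 r\right) 5 = -15 - 60 r$)
$C = -38073$ ($C = 259 \left(-162 + 15\right) = 259 \left(-147\right) = -38073$)
$C - 17 \left(-66\right) H{\left(-8,-1 \right)} = -38073 - 17 \left(-66\right) \left(-15 - -480\right) = -38073 - - 1122 \left(-15 + 480\right) = -38073 - \left(-1122\right) 465 = -38073 - -521730 = -38073 + 521730 = 483657$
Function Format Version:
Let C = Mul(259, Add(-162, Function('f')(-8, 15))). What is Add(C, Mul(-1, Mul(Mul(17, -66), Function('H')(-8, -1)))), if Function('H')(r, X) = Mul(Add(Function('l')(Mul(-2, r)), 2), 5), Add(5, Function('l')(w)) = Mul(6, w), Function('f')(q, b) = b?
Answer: 483657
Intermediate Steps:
Function('l')(w) = Add(-5, Mul(6, w))
Function('H')(r, X) = Add(-15, Mul(-60, r)) (Function('H')(r, X) = Mul(Add(Add(-5, Mul(6, Mul(-2, r))), 2), 5) = Mul(Add(Add(-5, Mul(-12, r)), 2), 5) = Mul(Add(-3, Mul(-12, r)), 5) = Add(-15, Mul(-60, r)))
C = -38073 (C = Mul(259, Add(-162, 15)) = Mul(259, -147) = -38073)
Add(C, Mul(-1, Mul(Mul(17, -66), Function('H')(-8, -1)))) = Add(-38073, Mul(-1, Mul(Mul(17, -66), Add(-15, Mul(-60, -8))))) = Add(-38073, Mul(-1, Mul(-1122, Add(-15, 480)))) = Add(-38073, Mul(-1, Mul(-1122, 465))) = Add(-38073, Mul(-1, -521730)) = Add(-38073, 521730) = 483657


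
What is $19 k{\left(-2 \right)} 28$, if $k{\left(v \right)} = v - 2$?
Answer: $-2128$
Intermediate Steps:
$k{\left(v \right)} = -2 + v$
$19 k{\left(-2 \right)} 28 = 19 \left(-2 - 2\right) 28 = 19 \left(-4\right) 28 = \left(-76\right) 28 = -2128$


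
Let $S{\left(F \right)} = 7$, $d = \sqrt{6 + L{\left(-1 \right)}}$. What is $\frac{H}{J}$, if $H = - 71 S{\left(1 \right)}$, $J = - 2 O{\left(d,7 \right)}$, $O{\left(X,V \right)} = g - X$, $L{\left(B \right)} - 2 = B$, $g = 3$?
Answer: $\frac{1491}{4} + \frac{497 \sqrt{7}}{4} \approx 701.48$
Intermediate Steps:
$L{\left(B \right)} = 2 + B$
$d = \sqrt{7}$ ($d = \sqrt{6 + \left(2 - 1\right)} = \sqrt{6 + 1} = \sqrt{7} \approx 2.6458$)
$O{\left(X,V \right)} = 3 - X$
$J = -6 + 2 \sqrt{7}$ ($J = - 2 \left(3 - \sqrt{7}\right) = -6 + 2 \sqrt{7} \approx -0.7085$)
$H = -497$ ($H = \left(-71\right) 7 = -497$)
$\frac{H}{J} = - \frac{497}{-6 + 2 \sqrt{7}}$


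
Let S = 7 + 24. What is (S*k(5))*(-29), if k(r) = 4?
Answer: -3596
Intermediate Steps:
S = 31
(S*k(5))*(-29) = (31*4)*(-29) = 124*(-29) = -3596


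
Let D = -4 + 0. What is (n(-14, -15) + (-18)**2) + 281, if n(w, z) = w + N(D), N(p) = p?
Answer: 587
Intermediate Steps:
D = -4
n(w, z) = -4 + w (n(w, z) = w - 4 = -4 + w)
(n(-14, -15) + (-18)**2) + 281 = ((-4 - 14) + (-18)**2) + 281 = (-18 + 324) + 281 = 306 + 281 = 587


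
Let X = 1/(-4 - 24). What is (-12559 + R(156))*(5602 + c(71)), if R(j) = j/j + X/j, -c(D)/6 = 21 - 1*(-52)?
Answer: -70815668395/1092 ≈ -6.4850e+7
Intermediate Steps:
X = -1/28 (X = 1/(-28) = -1/28 ≈ -0.035714)
c(D) = -438 (c(D) = -6*(21 - 1*(-52)) = -6*(21 + 52) = -6*73 = -438)
R(j) = 1 - 1/(28*j) (R(j) = j/j - 1/(28*j) = 1 - 1/(28*j))
(-12559 + R(156))*(5602 + c(71)) = (-12559 + (-1/28 + 156)/156)*(5602 - 438) = (-12559 + (1/156)*(4367/28))*5164 = (-12559 + 4367/4368)*5164 = -54853345/4368*5164 = -70815668395/1092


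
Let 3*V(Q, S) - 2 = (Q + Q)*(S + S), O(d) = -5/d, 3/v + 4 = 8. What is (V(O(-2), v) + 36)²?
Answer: 55225/36 ≈ 1534.0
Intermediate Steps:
v = ¾ (v = 3/(-4 + 8) = 3/4 = 3*(¼) = ¾ ≈ 0.75000)
V(Q, S) = ⅔ + 4*Q*S/3 (V(Q, S) = ⅔ + ((Q + Q)*(S + S))/3 = ⅔ + ((2*Q)*(2*S))/3 = ⅔ + (4*Q*S)/3 = ⅔ + 4*Q*S/3)
(V(O(-2), v) + 36)² = ((⅔ + (4/3)*(-5/(-2))*(¾)) + 36)² = ((⅔ + (4/3)*(-5*(-½))*(¾)) + 36)² = ((⅔ + (4/3)*(5/2)*(¾)) + 36)² = ((⅔ + 5/2) + 36)² = (19/6 + 36)² = (235/6)² = 55225/36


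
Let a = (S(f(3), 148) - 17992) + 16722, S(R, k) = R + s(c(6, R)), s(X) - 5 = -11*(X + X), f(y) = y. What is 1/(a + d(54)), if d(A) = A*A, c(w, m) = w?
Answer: 1/1522 ≈ 0.00065703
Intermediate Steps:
s(X) = 5 - 22*X (s(X) = 5 - 11*(X + X) = 5 - 22*X)
d(A) = A**2
S(R, k) = -127 + R (S(R, k) = R + (5 - 22*6) = R + (5 - 132) = R - 127 = -127 + R)
a = -1394 (a = ((-127 + 3) - 17992) + 16722 = (-124 - 17992) + 16722 = -18116 + 16722 = -1394)
1/(a + d(54)) = 1/(-1394 + 54**2) = 1/(-1394 + 2916) = 1/1522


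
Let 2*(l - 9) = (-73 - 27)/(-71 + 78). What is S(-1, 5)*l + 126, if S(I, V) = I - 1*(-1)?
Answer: 126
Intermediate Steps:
l = 13/7 (l = 9 + ((-73 - 27)/(-71 + 78))/2 = 9 + (-100/7)/2 = 9 + (-100*⅐)/2 = 9 + (½)*(-100/7) = 9 - 50/7 = 13/7 ≈ 1.8571)
S(I, V) = 1 + I (S(I, V) = I + 1 = 1 + I)
S(-1, 5)*l + 126 = (1 - 1)*(13/7) + 126 = 0*(13/7) + 126 = 0 + 126 = 126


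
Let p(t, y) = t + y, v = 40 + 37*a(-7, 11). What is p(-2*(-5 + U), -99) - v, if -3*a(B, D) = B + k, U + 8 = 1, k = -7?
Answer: -863/3 ≈ -287.67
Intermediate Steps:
U = -7 (U = -8 + 1 = -7)
a(B, D) = 7/3 - B/3 (a(B, D) = -(B - 7)/3 = -(-7 + B)/3 = 7/3 - B/3)
v = 638/3 (v = 40 + 37*(7/3 - ⅓*(-7)) = 40 + 37*(7/3 + 7/3) = 40 + 37*(14/3) = 40 + 518/3 = 638/3 ≈ 212.67)
p(-2*(-5 + U), -99) - v = (-2*(-5 - 7) - 99) - 1*638/3 = (-2*(-12) - 99) - 638/3 = (24 - 99) - 638/3 = -75 - 638/3 = -863/3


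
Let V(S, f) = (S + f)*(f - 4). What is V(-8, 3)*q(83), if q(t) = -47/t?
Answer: -235/83 ≈ -2.8313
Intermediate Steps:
V(S, f) = (-4 + f)*(S + f) (V(S, f) = (S + f)*(-4 + f) = (-4 + f)*(S + f))
V(-8, 3)*q(83) = (3**2 - 4*(-8) - 4*3 - 8*3)*(-47/83) = (9 + 32 - 12 - 24)*(-47*1/83) = 5*(-47/83) = -235/83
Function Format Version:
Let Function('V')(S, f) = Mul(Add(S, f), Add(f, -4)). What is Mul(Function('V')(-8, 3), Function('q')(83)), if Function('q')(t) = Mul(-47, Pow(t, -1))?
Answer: Rational(-235, 83) ≈ -2.8313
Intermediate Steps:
Function('V')(S, f) = Mul(Add(-4, f), Add(S, f)) (Function('V')(S, f) = Mul(Add(S, f), Add(-4, f)) = Mul(Add(-4, f), Add(S, f)))
Mul(Function('V')(-8, 3), Function('q')(83)) = Mul(Add(Pow(3, 2), Mul(-4, -8), Mul(-4, 3), Mul(-8, 3)), Mul(-47, Pow(83, -1))) = Mul(Add(9, 32, -12, -24), Mul(-47, Rational(1, 83))) = Mul(5, Rational(-47, 83)) = Rational(-235, 83)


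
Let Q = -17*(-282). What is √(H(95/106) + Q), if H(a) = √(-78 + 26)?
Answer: √(4794 + 2*I*√13) ≈ 69.239 + 0.0521*I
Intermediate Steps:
H(a) = 2*I*√13 (H(a) = √(-52) = 2*I*√13)
Q = 4794
√(H(95/106) + Q) = √(2*I*√13 + 4794) = √(4794 + 2*I*√13)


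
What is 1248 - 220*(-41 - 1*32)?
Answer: 17308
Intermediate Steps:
1248 - 220*(-41 - 1*32) = 1248 - 220*(-41 - 32) = 1248 - 220*(-73) = 1248 + 16060 = 17308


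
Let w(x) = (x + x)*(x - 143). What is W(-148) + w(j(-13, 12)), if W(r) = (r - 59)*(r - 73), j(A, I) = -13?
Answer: 49803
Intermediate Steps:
w(x) = 2*x*(-143 + x) (w(x) = (2*x)*(-143 + x) = 2*x*(-143 + x))
W(r) = (-73 + r)*(-59 + r) (W(r) = (-59 + r)*(-73 + r) = (-73 + r)*(-59 + r))
W(-148) + w(j(-13, 12)) = (4307 + (-148)**2 - 132*(-148)) + 2*(-13)*(-143 - 13) = (4307 + 21904 + 19536) + 2*(-13)*(-156) = 45747 + 4056 = 49803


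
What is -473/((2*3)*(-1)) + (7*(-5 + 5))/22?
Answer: 473/6 ≈ 78.833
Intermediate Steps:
-473/((2*3)*(-1)) + (7*(-5 + 5))/22 = -473/(6*(-1)) + (7*0)*(1/22) = -473/(-6) + 0*(1/22) = -473*(-⅙) + 0 = 473/6 + 0 = 473/6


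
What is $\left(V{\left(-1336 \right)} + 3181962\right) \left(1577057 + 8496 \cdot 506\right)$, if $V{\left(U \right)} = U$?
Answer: $18689463336658$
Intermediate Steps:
$\left(V{\left(-1336 \right)} + 3181962\right) \left(1577057 + 8496 \cdot 506\right) = \left(-1336 + 3181962\right) \left(1577057 + 8496 \cdot 506\right) = 3180626 \left(1577057 + 4298976\right) = 3180626 \cdot 5876033 = 18689463336658$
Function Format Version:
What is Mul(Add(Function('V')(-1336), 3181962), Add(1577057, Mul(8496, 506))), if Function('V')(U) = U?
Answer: 18689463336658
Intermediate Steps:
Mul(Add(Function('V')(-1336), 3181962), Add(1577057, Mul(8496, 506))) = Mul(Add(-1336, 3181962), Add(1577057, Mul(8496, 506))) = Mul(3180626, Add(1577057, 4298976)) = Mul(3180626, 5876033) = 18689463336658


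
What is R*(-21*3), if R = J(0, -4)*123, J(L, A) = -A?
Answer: -30996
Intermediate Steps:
R = 492 (R = -1*(-4)*123 = 4*123 = 492)
R*(-21*3) = 492*(-21*3) = 492*(-63) = -30996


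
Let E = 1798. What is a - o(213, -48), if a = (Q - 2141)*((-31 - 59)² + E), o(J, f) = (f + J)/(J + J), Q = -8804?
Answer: -15383372675/142 ≈ -1.0833e+8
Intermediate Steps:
o(J, f) = (J + f)/(2*J) (o(J, f) = (J + f)/((2*J)) = (J + f)*(1/(2*J)) = (J + f)/(2*J))
a = -108333610 (a = (-8804 - 2141)*((-31 - 59)² + 1798) = -10945*((-90)² + 1798) = -10945*(8100 + 1798) = -10945*9898 = -108333610)
a - o(213, -48) = -108333610 - (213 - 48)/(2*213) = -108333610 - 165/(2*213) = -108333610 - 1*55/142 = -108333610 - 55/142 = -15383372675/142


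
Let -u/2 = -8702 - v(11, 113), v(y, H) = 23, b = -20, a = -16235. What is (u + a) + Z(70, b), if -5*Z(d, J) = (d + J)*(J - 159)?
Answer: 3005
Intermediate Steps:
Z(d, J) = -(-159 + J)*(J + d)/5 (Z(d, J) = -(d + J)*(J - 159)/5 = -(J + d)*(-159 + J)/5 = -(-159 + J)*(J + d)/5)
u = 17450 (u = -2*(-8702 - 1*23) = -2*(-8702 - 23) = -2*(-8725) = 17450)
(u + a) + Z(70, b) = (17450 - 16235) + (-1/5*(-20)**2 + (159/5)*(-20) + (159/5)*70 - 1/5*(-20)*70) = 1215 + (-1/5*400 - 636 + 2226 + 280) = 1215 + (-80 - 636 + 2226 + 280) = 1215 + 1790 = 3005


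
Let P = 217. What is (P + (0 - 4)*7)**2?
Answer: 35721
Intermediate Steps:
(P + (0 - 4)*7)**2 = (217 + (0 - 4)*7)**2 = (217 - 4*7)**2 = (217 - 28)**2 = 189**2 = 35721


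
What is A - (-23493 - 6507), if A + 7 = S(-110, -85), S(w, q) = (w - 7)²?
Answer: 43682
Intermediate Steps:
S(w, q) = (-7 + w)²
A = 13682 (A = -7 + (-7 - 110)² = -7 + (-117)² = -7 + 13689 = 13682)
A - (-23493 - 6507) = 13682 - (-23493 - 6507) = 13682 - 1*(-30000) = 13682 + 30000 = 43682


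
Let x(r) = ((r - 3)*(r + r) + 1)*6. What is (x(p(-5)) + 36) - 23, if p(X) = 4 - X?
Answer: 667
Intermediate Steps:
x(r) = 6 + 12*r*(-3 + r) (x(r) = ((-3 + r)*(2*r) + 1)*6 = (2*r*(-3 + r) + 1)*6 = (1 + 2*r*(-3 + r))*6 = 6 + 12*r*(-3 + r))
(x(p(-5)) + 36) - 23 = ((6 - 36*(4 - 1*(-5)) + 12*(4 - 1*(-5))**2) + 36) - 23 = ((6 - 36*(4 + 5) + 12*(4 + 5)**2) + 36) - 23 = ((6 - 36*9 + 12*9**2) + 36) - 23 = ((6 - 324 + 12*81) + 36) - 23 = ((6 - 324 + 972) + 36) - 23 = (654 + 36) - 23 = 690 - 23 = 667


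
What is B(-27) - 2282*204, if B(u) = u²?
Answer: -464799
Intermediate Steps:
B(-27) - 2282*204 = (-27)² - 2282*204 = 729 - 1*465528 = 729 - 465528 = -464799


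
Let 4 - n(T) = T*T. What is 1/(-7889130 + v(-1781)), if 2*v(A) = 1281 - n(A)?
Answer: -1/6302511 ≈ -1.5867e-7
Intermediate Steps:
n(T) = 4 - T² (n(T) = 4 - T*T = 4 - T²)
v(A) = 1277/2 + A²/2 (v(A) = (1281 - (4 - A²))/2 = (1281 + (-4 + A²))/2 = (1277 + A²)/2 = 1277/2 + A²/2)
1/(-7889130 + v(-1781)) = 1/(-7889130 + (1277/2 + (½)*(-1781)²)) = 1/(-7889130 + (1277/2 + (½)*3171961)) = 1/(-7889130 + (1277/2 + 3171961/2)) = 1/(-7889130 + 1586619) = 1/(-6302511) = -1/6302511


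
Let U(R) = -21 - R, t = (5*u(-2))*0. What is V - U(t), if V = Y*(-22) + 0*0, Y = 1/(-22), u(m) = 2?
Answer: 22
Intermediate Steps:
Y = -1/22 ≈ -0.045455
t = 0 (t = (5*2)*0 = 10*0 = 0)
V = 1 (V = -1/22*(-22) + 0*0 = 1 + 0 = 1)
V - U(t) = 1 - (-21 - 1*0) = 1 - (-21 + 0) = 1 - 1*(-21) = 1 + 21 = 22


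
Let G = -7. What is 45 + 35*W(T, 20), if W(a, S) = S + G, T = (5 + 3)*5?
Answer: 500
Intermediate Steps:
T = 40 (T = 8*5 = 40)
W(a, S) = -7 + S (W(a, S) = S - 7 = -7 + S)
45 + 35*W(T, 20) = 45 + 35*(-7 + 20) = 45 + 35*13 = 45 + 455 = 500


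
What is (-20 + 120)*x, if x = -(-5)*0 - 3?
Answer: -300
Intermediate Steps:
x = -3 (x = -1*0 - 3 = 0 - 3 = -3)
(-20 + 120)*x = (-20 + 120)*(-3) = 100*(-3) = -300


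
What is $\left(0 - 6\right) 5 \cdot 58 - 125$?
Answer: $-1865$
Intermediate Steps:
$\left(0 - 6\right) 5 \cdot 58 - 125 = \left(-6\right) 5 \cdot 58 - 125 = \left(-30\right) 58 - 125 = -1740 - 125 = -1865$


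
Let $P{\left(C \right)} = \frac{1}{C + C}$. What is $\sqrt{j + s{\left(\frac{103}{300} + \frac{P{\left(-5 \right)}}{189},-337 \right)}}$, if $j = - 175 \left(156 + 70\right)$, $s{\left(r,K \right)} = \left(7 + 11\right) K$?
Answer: $4 i \sqrt{2851} \approx 213.58 i$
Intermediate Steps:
$P{\left(C \right)} = \frac{1}{2 C}$
$s{\left(r,K \right)} = 18 K$
$j = -39550$ ($j = \left(-175\right) 226 = -39550$)
$\sqrt{j + s{\left(\frac{103}{300} + \frac{P{\left(-5 \right)}}{189},-337 \right)}} = \sqrt{-39550 + 18 \left(-337\right)} = \sqrt{-39550 - 6066} = \sqrt{-45616} = 4 i \sqrt{2851}$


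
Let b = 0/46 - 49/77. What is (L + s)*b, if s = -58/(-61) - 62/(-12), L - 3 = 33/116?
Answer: -1397095/233508 ≈ -5.9831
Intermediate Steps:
L = 381/116 (L = 3 + 33/116 = 381/116 ≈ 3.2845)
b = -7/11 (b = 0*(1/46) - 49*1/77 = 0 - 7/11 = -7/11 ≈ -0.63636)
s = 2239/366 (s = -58*(-1/61) - 62*(-1/12) = 58/61 + 31/6 = 2239/366 ≈ 6.1175)
(L + s)*b = (381/116 + 2239/366)*(-7/11) = (199585/21228)*(-7/11) = -1397095/233508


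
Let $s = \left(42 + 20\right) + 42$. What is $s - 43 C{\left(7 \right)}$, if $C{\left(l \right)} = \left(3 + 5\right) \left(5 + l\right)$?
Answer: $-4024$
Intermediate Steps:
$s = 104$ ($s = 62 + 42 = 104$)
$C{\left(l \right)} = 40 + 8 l$ ($C{\left(l \right)} = 8 \left(5 + l\right) = 40 + 8 l$)
$s - 43 C{\left(7 \right)} = 104 - 43 \left(40 + 8 \cdot 7\right) = 104 - 43 \left(40 + 56\right) = 104 - 4128 = -4024$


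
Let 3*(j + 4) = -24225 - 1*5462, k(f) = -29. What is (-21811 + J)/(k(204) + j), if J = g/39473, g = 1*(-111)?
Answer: 1291418571/587871389 ≈ 2.1968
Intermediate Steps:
g = -111
j = -29699/3 (j = -4 + (-24225 - 1*5462)/3 = -4 + (-24225 - 5462)/3 = -4 + (⅓)*(-29687) = -4 - 29687/3 = -29699/3 ≈ -9899.7)
J = -111/39473 ≈ -0.0028121
(-21811 + J)/(k(204) + j) = (-21811 - 111/39473)/(-29 - 29699/3) = -860945714/(39473*(-29786/3)) = -860945714/39473*(-3/29786) = 1291418571/587871389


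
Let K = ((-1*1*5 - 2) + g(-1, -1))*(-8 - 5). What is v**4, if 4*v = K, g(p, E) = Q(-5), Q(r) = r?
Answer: 2313441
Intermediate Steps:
g(p, E) = -5
K = 156 (K = ((-1*1*5 - 2) - 5)*(-8 - 5) = ((-1*5 - 2) - 5)*(-13) = ((-5 - 2) - 5)*(-13) = (-7 - 5)*(-13) = -12*(-13) = 156)
v = 39 (v = (1/4)*156 = 39)
v**4 = 39**4 = 2313441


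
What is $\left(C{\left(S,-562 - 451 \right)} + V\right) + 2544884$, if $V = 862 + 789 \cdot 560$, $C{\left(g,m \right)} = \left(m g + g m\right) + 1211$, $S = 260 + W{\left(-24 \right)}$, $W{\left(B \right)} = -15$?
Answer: $2492427$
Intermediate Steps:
$S = 245$ ($S = 260 - 15 = 245$)
$C{\left(g,m \right)} = 1211 + 2 g m$ ($C{\left(g,m \right)} = \left(g m + g m\right) + 1211 = 2 g m + 1211 = 1211 + 2 g m$)
$V = 442702$ ($V = 862 + 441840 = 442702$)
$\left(C{\left(S,-562 - 451 \right)} + V\right) + 2544884 = \left(\left(1211 + 2 \cdot 245 \left(-562 - 451\right)\right) + 442702\right) + 2544884 = \left(\left(1211 + 2 \cdot 245 \left(-1013\right)\right) + 442702\right) + 2544884 = \left(\left(1211 - 496370\right) + 442702\right) + 2544884 = \left(-495159 + 442702\right) + 2544884 = -52457 + 2544884 = 2492427$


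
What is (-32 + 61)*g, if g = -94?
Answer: -2726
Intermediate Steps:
(-32 + 61)*g = (-32 + 61)*(-94) = 29*(-94) = -2726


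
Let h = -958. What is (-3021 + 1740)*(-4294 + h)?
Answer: 6727812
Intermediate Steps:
(-3021 + 1740)*(-4294 + h) = (-3021 + 1740)*(-4294 - 958) = -1281*(-5252) = 6727812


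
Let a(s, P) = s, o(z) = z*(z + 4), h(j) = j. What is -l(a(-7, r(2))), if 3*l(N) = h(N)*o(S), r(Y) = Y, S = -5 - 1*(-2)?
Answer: -7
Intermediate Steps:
S = -3 (S = -5 + 2 = -3)
o(z) = z*(4 + z)
l(N) = -N (l(N) = (N*(-3*(4 - 3)))/3 = (N*(-3*1))/3 = (N*(-3))/3 = (-3*N)/3 = -N)
-l(a(-7, r(2))) = -(-1)*(-7) = -1*7 = -7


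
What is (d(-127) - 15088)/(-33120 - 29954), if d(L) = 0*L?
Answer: 7544/31537 ≈ 0.23921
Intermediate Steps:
d(L) = 0
(d(-127) - 15088)/(-33120 - 29954) = (0 - 15088)/(-33120 - 29954) = -15088/(-63074) = -15088*(-1/63074) = 7544/31537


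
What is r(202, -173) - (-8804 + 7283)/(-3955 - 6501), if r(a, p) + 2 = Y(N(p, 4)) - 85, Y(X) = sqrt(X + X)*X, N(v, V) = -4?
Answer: -911193/10456 - 8*I*sqrt(2) ≈ -87.146 - 11.314*I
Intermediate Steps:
Y(X) = sqrt(2)*X**(3/2) (Y(X) = sqrt(2*X)*X = (sqrt(2)*sqrt(X))*X = sqrt(2)*X**(3/2))
r(a, p) = -87 - 8*I*sqrt(2) (r(a, p) = -2 + (sqrt(2)*(-4)**(3/2) - 85) = -2 + (sqrt(2)*(-8*I) - 85) = -2 + (-8*I*sqrt(2) - 85) = -2 + (-85 - 8*I*sqrt(2)) = -87 - 8*I*sqrt(2))
r(202, -173) - (-8804 + 7283)/(-3955 - 6501) = (-87 - 8*I*sqrt(2)) - (-8804 + 7283)/(-3955 - 6501) = (-87 - 8*I*sqrt(2)) - (-1521)/(-10456) = (-87 - 8*I*sqrt(2)) - (-1521)*(-1)/10456 = (-87 - 8*I*sqrt(2)) - 1*1521/10456 = (-87 - 8*I*sqrt(2)) - 1521/10456 = -911193/10456 - 8*I*sqrt(2)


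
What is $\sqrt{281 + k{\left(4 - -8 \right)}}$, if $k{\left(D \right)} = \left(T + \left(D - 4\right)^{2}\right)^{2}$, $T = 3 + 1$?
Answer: $3 \sqrt{545} \approx 70.036$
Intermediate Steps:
$T = 4$
$k{\left(D \right)} = \left(4 + \left(-4 + D\right)^{2}\right)^{2}$ ($k{\left(D \right)} = \left(4 + \left(D - 4\right)^{2}\right)^{2} = \left(4 + \left(-4 + D\right)^{2}\right)^{2}$)
$\sqrt{281 + k{\left(4 - -8 \right)}} = \sqrt{281 + \left(4 + \left(-4 + \left(4 - -8\right)\right)^{2}\right)^{2}} = \sqrt{281 + \left(4 + \left(-4 + \left(4 + 8\right)\right)^{2}\right)^{2}} = \sqrt{281 + \left(4 + \left(-4 + 12\right)^{2}\right)^{2}} = \sqrt{281 + \left(4 + 8^{2}\right)^{2}} = \sqrt{281 + \left(4 + 64\right)^{2}} = \sqrt{281 + 68^{2}} = \sqrt{281 + 4624} = \sqrt{4905} = 3 \sqrt{545}$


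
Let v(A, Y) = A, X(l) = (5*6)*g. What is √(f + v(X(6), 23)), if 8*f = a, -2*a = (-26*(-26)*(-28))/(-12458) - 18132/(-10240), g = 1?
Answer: √473511842863870/3986560 ≈ 5.4584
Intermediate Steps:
X(l) = 30 (X(l) = (5*6)*1 = 30*1 = 30)
a = -52463897/31892480 (a = -((-26*(-26)*(-28))/(-12458) - 18132/(-10240))/2 = -((676*(-28))*(-1/12458) - 18132*(-1/10240))/2 = -(-18928*(-1/12458) + 4533/2560)/2 = -(9464/6229 + 4533/2560)/2 = -½*52463897/15946240 = -52463897/31892480 ≈ -1.6450)
f = -52463897/255139840 (f = (⅛)*(-52463897/31892480) = -52463897/255139840 ≈ -0.20563)
√(f + v(X(6), 23)) = √(-52463897/255139840 + 30) = √(7601731303/255139840) = √473511842863870/3986560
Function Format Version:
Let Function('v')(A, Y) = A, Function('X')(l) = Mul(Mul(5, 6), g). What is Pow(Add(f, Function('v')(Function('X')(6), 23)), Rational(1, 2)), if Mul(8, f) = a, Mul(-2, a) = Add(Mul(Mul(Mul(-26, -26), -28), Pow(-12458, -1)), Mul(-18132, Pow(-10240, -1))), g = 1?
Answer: Mul(Rational(1, 3986560), Pow(473511842863870, Rational(1, 2))) ≈ 5.4584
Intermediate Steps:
Function('X')(l) = 30 (Function('X')(l) = Mul(Mul(5, 6), 1) = Mul(30, 1) = 30)
a = Rational(-52463897, 31892480) (a = Mul(Rational(-1, 2), Add(Mul(Mul(Mul(-26, -26), -28), Pow(-12458, -1)), Mul(-18132, Pow(-10240, -1)))) = Mul(Rational(-1, 2), Add(Mul(Mul(676, -28), Rational(-1, 12458)), Mul(-18132, Rational(-1, 10240)))) = Mul(Rational(-1, 2), Add(Mul(-18928, Rational(-1, 12458)), Rational(4533, 2560))) = Mul(Rational(-1, 2), Add(Rational(9464, 6229), Rational(4533, 2560))) = Mul(Rational(-1, 2), Rational(52463897, 15946240)) = Rational(-52463897, 31892480) ≈ -1.6450)
f = Rational(-52463897, 255139840) (f = Mul(Rational(1, 8), Rational(-52463897, 31892480)) = Rational(-52463897, 255139840) ≈ -0.20563)
Pow(Add(f, Function('v')(Function('X')(6), 23)), Rational(1, 2)) = Pow(Add(Rational(-52463897, 255139840), 30), Rational(1, 2)) = Pow(Rational(7601731303, 255139840), Rational(1, 2)) = Mul(Rational(1, 3986560), Pow(473511842863870, Rational(1, 2)))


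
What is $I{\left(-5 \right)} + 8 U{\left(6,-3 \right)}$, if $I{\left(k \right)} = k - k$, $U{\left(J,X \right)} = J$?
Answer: $48$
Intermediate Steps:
$I{\left(k \right)} = 0$
$I{\left(-5 \right)} + 8 U{\left(6,-3 \right)} = 0 + 8 \cdot 6 = 0 + 48 = 48$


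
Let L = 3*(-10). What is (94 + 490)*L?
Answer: -17520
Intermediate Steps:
L = -30
(94 + 490)*L = (94 + 490)*(-30) = 584*(-30) = -17520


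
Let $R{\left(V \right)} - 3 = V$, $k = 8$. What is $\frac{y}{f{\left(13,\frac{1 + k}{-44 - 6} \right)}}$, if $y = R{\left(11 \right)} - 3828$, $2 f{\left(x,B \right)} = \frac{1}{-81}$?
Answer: $617868$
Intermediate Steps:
$R{\left(V \right)} = 3 + V$
$f{\left(x,B \right)} = - \frac{1}{162}$ ($f{\left(x,B \right)} = \frac{1}{2 \left(-81\right)} = \frac{1}{2} \left(- \frac{1}{81}\right) = - \frac{1}{162}$)
$y = -3814$ ($y = \left(3 + 11\right) - 3828 = 14 - 3828 = -3814$)
$\frac{y}{f{\left(13,\frac{1 + k}{-44 - 6} \right)}} = - \frac{3814}{- \frac{1}{162}} = \left(-3814\right) \left(-162\right) = 617868$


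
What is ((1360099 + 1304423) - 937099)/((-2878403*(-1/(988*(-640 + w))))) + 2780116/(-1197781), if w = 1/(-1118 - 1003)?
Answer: -2774959703267267154512/7312564114758903 ≈ -3.7948e+5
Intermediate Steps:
w = -1/2121 (w = 1/(-2121) = -1/2121 ≈ -0.00047148)
((1360099 + 1304423) - 937099)/((-2878403*(-1/(988*(-640 + w))))) + 2780116/(-1197781) = ((1360099 + 1304423) - 937099)/((-2878403*(-1/(988*(-640 - 1/2121))))) + 2780116/(-1197781) = (2664522 - 937099)/((-2878403/((-1357441/2121*(-988))))) + 2780116*(-1/1197781) = 1727423/((-2878403/1341151708/2121)) - 2780116/1197781 = 1727423/((-2878403*2121/1341151708)) - 2780116/1197781 = 1727423/(-6105092763/1341151708) - 2780116/1197781 = 1727423*(-1341151708/6105092763) - 2780116/1197781 = -2316736306888484/6105092763 - 2780116/1197781 = -2774959703267267154512/7312564114758903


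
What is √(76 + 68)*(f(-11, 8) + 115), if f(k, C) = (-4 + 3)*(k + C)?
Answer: 1416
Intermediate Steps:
f(k, C) = -C - k (f(k, C) = -(C + k) = -C - k)
√(76 + 68)*(f(-11, 8) + 115) = √(76 + 68)*((-1*8 - 1*(-11)) + 115) = √144*((-8 + 11) + 115) = 12*(3 + 115) = 12*118 = 1416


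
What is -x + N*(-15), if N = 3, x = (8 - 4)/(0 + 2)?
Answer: -47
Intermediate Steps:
x = 2 (x = 4/2 = 4*(½) = 2)
-x + N*(-15) = -1*2 + 3*(-15) = -2 - 45 = -47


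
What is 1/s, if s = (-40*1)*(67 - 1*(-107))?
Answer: -1/6960 ≈ -0.00014368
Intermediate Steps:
s = -6960 (s = -40*(67 + 107) = -40*174 = -6960)
1/s = 1/(-6960) = -1/6960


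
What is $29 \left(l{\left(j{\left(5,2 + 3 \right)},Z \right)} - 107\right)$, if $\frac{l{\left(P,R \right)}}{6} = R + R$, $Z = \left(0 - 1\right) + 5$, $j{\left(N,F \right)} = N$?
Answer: $-1711$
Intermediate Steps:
$Z = 4$ ($Z = -1 + 5 = 4$)
$l{\left(P,R \right)} = 12 R$ ($l{\left(P,R \right)} = 6 \left(R + R\right) = 6 \cdot 2 R = 12 R$)
$29 \left(l{\left(j{\left(5,2 + 3 \right)},Z \right)} - 107\right) = 29 \left(12 \cdot 4 - 107\right) = 29 \left(48 - 107\right) = 29 \left(-59\right) = -1711$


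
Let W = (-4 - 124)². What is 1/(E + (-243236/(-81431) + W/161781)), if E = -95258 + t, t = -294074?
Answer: -1881998373/732716378395576 ≈ -2.5685e-6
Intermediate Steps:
W = 16384 (W = (-128)² = 16384)
E = -389332 (E = -95258 - 294074 = -389332)
1/(E + (-243236/(-81431) + W/161781)) = 1/(-389332 + (-243236/(-81431) + 16384/161781)) = 1/(-389332 + (-243236*(-1/81431) + 16384*(1/161781))) = 1/(-389332 + (34748/11633 + 16384/161781)) = 1/(-389332 + 5812161260/1881998373) = 1/(-732716378395576/1881998373) = -1881998373/732716378395576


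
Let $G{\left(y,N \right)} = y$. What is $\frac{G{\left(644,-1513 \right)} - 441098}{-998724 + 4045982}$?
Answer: $- \frac{220227}{1523629} \approx -0.14454$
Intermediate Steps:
$\frac{G{\left(644,-1513 \right)} - 441098}{-998724 + 4045982} = \frac{644 - 441098}{-998724 + 4045982} = - \frac{440454}{3047258} = \left(-440454\right) \frac{1}{3047258} = - \frac{220227}{1523629}$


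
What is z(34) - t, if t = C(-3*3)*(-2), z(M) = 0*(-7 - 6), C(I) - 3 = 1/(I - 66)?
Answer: 448/75 ≈ 5.9733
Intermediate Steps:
C(I) = 3 + 1/(-66 + I) (C(I) = 3 + 1/(I - 66) = 3 + 1/(-66 + I))
z(M) = 0 (z(M) = 0*(-13) = 0)
t = -448/75 (t = ((-197 + 3*(-3*3))/(-66 - 3*3))*(-2) = ((-197 + 3*(-9))/(-66 - 9))*(-2) = ((-197 - 27)/(-75))*(-2) = -1/75*(-224)*(-2) = (224/75)*(-2) = -448/75 ≈ -5.9733)
z(34) - t = 0 - 1*(-448/75) = 0 + 448/75 = 448/75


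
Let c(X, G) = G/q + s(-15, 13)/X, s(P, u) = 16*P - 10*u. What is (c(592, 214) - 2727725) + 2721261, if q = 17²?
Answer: -14944501/2312 ≈ -6463.9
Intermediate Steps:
s(P, u) = -10*u + 16*P
q = 289
c(X, G) = -370/X + G/289 (c(X, G) = G/289 + (-10*13 + 16*(-15))/X = G*(1/289) + (-130 - 240)/X = G/289 - 370/X = -370/X + G/289)
(c(592, 214) - 2727725) + 2721261 = ((-370/592 + (1/289)*214) - 2727725) + 2721261 = ((-370*1/592 + 214/289) - 2727725) + 2721261 = ((-5/8 + 214/289) - 2727725) + 2721261 = (267/2312 - 2727725) + 2721261 = -6306499933/2312 + 2721261 = -14944501/2312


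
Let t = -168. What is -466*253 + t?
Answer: -118066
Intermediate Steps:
-466*253 + t = -466*253 - 168 = -117898 - 168 = -118066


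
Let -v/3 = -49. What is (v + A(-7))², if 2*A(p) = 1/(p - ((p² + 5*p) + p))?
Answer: 16933225/784 ≈ 21599.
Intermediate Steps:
v = 147 (v = -3*(-49) = 147)
A(p) = 1/(2*(-p² - 5*p)) (A(p) = 1/(2*(p - ((p² + 5*p) + p))) = 1/(2*(p - (p² + 6*p))) = 1/(2*(p + (-p² - 6*p))) = 1/(2*(-p² - 5*p)))
(v + A(-7))² = (147 - ½/(-7*(5 - 7)))² = (147 - ½*(-⅐)/(-2))² = (147 - ½*(-⅐)*(-½))² = (147 - 1/28)² = (4115/28)² = 16933225/784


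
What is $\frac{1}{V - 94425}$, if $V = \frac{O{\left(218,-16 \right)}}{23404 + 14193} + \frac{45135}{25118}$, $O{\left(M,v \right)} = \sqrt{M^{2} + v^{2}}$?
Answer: $- \frac{16841672635898704088586}{1590244675530849763520578661} - \frac{47440941601256 \sqrt{11945}}{7951223377654248817602893305} \approx -1.0591 \cdot 10^{-5}$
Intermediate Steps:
$V = \frac{45135}{25118} + \frac{2 \sqrt{11945}}{37597}$ ($V = \frac{\sqrt{218^{2} + \left(-16\right)^{2}}}{23404 + 14193} + \frac{45135}{25118} = \frac{\sqrt{47524 + 256}}{37597} + 45135 \cdot \frac{1}{25118} = \sqrt{47780} \cdot \frac{1}{37597} + \frac{45135}{25118} = 2 \sqrt{11945} \cdot \frac{1}{37597} + \frac{45135}{25118} = \frac{2 \sqrt{11945}}{37597} + \frac{45135}{25118} = \frac{45135}{25118} + \frac{2 \sqrt{11945}}{37597} \approx 1.8027$)
$\frac{1}{V - 94425} = \frac{1}{\left(\frac{45135}{25118} + \frac{2 \sqrt{11945}}{37597}\right) - 94425} = \frac{1}{- \frac{2371722015}{25118} + \frac{2 \sqrt{11945}}{37597}}$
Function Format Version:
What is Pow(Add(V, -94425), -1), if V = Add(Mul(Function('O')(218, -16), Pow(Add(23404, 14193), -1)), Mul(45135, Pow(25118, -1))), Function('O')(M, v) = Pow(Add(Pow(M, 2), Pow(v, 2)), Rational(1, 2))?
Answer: Add(Rational(-16841672635898704088586, 1590244675530849763520578661), Mul(Rational(-47440941601256, 7951223377654248817602893305), Pow(11945, Rational(1, 2)))) ≈ -1.0591e-5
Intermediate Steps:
V = Add(Rational(45135, 25118), Mul(Rational(2, 37597), Pow(11945, Rational(1, 2)))) (V = Add(Mul(Pow(Add(Pow(218, 2), Pow(-16, 2)), Rational(1, 2)), Pow(Add(23404, 14193), -1)), Mul(45135, Pow(25118, -1))) = Add(Mul(Pow(Add(47524, 256), Rational(1, 2)), Pow(37597, -1)), Mul(45135, Rational(1, 25118))) = Add(Mul(Pow(47780, Rational(1, 2)), Rational(1, 37597)), Rational(45135, 25118)) = Add(Mul(Mul(2, Pow(11945, Rational(1, 2))), Rational(1, 37597)), Rational(45135, 25118)) = Add(Mul(Rational(2, 37597), Pow(11945, Rational(1, 2))), Rational(45135, 25118)) = Add(Rational(45135, 25118), Mul(Rational(2, 37597), Pow(11945, Rational(1, 2)))) ≈ 1.8027)
Pow(Add(V, -94425), -1) = Pow(Add(Add(Rational(45135, 25118), Mul(Rational(2, 37597), Pow(11945, Rational(1, 2)))), -94425), -1) = Pow(Add(Rational(-2371722015, 25118), Mul(Rational(2, 37597), Pow(11945, Rational(1, 2)))), -1)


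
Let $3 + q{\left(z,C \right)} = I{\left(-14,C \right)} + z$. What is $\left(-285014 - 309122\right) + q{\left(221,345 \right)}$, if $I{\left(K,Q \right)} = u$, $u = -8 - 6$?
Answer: $-593932$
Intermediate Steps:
$u = -14$
$I{\left(K,Q \right)} = -14$
$q{\left(z,C \right)} = -17 + z$ ($q{\left(z,C \right)} = -3 + \left(-14 + z\right) = -17 + z$)
$\left(-285014 - 309122\right) + q{\left(221,345 \right)} = \left(-285014 - 309122\right) + \left(-17 + 221\right) = -594136 + 204 = -593932$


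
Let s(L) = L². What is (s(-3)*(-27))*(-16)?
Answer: 3888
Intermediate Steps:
(s(-3)*(-27))*(-16) = ((-3)²*(-27))*(-16) = (9*(-27))*(-16) = -243*(-16) = 3888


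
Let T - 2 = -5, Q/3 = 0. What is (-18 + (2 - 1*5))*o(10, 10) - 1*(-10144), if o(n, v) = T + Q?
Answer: 10207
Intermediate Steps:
Q = 0 (Q = 3*0 = 0)
T = -3 (T = 2 - 5 = -3)
o(n, v) = -3 (o(n, v) = -3 + 0 = -3)
(-18 + (2 - 1*5))*o(10, 10) - 1*(-10144) = (-18 + (2 - 1*5))*(-3) - 1*(-10144) = (-18 + (2 - 5))*(-3) + 10144 = (-18 - 3)*(-3) + 10144 = -21*(-3) + 10144 = 63 + 10144 = 10207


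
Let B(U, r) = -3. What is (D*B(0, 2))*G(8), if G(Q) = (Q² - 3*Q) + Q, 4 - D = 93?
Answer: 12816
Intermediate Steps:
D = -89 (D = 4 - 1*93 = 4 - 93 = -89)
G(Q) = Q² - 2*Q
(D*B(0, 2))*G(8) = (-89*(-3))*(8*(-2 + 8)) = 267*(8*6) = 267*48 = 12816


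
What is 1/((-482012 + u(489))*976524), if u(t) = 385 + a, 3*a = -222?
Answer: -1/470392587324 ≈ -2.1259e-12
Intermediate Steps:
a = -74 (a = (⅓)*(-222) = -74)
u(t) = 311 (u(t) = 385 - 74 = 311)
1/((-482012 + u(489))*976524) = 1/((-482012 + 311)*976524) = (1/976524)/(-481701) = -1/481701*1/976524 = -1/470392587324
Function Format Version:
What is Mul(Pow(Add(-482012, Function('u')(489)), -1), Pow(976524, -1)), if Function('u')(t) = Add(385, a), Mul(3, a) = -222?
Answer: Rational(-1, 470392587324) ≈ -2.1259e-12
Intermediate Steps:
a = -74 (a = Mul(Rational(1, 3), -222) = -74)
Function('u')(t) = 311 (Function('u')(t) = Add(385, -74) = 311)
Mul(Pow(Add(-482012, Function('u')(489)), -1), Pow(976524, -1)) = Mul(Pow(Add(-482012, 311), -1), Pow(976524, -1)) = Mul(Pow(-481701, -1), Rational(1, 976524)) = Mul(Rational(-1, 481701), Rational(1, 976524)) = Rational(-1, 470392587324)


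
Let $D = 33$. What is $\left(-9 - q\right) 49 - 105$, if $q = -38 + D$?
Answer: $-301$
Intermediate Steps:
$q = -5$ ($q = -38 + 33 = -5$)
$\left(-9 - q\right) 49 - 105 = \left(-9 - -5\right) 49 - 105 = \left(-9 + 5\right) 49 - 105 = \left(-4\right) 49 - 105 = -196 - 105 = -301$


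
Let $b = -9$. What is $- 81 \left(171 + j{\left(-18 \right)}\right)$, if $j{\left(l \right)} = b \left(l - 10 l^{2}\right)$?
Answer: $-2388933$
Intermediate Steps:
$j{\left(l \right)} = - 9 l + 90 l^{2}$ ($j{\left(l \right)} = - 9 \left(l - 10 l^{2}\right) = - 9 l + 90 l^{2}$)
$- 81 \left(171 + j{\left(-18 \right)}\right) = - 81 \left(171 + 9 \left(-18\right) \left(-1 + 10 \left(-18\right)\right)\right) = - 81 \left(171 + 9 \left(-18\right) \left(-1 - 180\right)\right) = - 81 \left(171 + 9 \left(-18\right) \left(-181\right)\right) = - 81 \left(171 + 29322\right) = \left(-81\right) 29493 = -2388933$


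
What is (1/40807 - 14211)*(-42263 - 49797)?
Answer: 53386355888560/40807 ≈ 1.3083e+9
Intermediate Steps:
(1/40807 - 14211)*(-42263 - 49797) = (1/40807 - 14211)*(-92060) = -579908276/40807*(-92060) = 53386355888560/40807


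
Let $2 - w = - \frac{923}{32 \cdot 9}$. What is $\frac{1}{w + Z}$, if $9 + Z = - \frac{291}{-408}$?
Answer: $- \frac{4896}{15089} \approx -0.32447$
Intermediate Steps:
$Z = - \frac{1127}{136}$ ($Z = -9 - \frac{291}{-408} = -9 - - \frac{97}{136} = -9 + \frac{97}{136} = - \frac{1127}{136} \approx -8.2868$)
$w = \frac{1499}{288}$ ($w = 2 - - \frac{923}{32 \cdot 9} = 2 - - \frac{923}{288} = 2 + \frac{923}{288} = \frac{1499}{288} \approx 5.2049$)
$\frac{1}{w + Z} = \frac{1}{\frac{1499}{288} - \frac{1127}{136}} = \frac{1}{- \frac{15089}{4896}} = - \frac{4896}{15089}$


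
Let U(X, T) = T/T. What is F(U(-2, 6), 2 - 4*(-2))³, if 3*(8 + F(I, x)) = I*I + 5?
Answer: -216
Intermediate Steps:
U(X, T) = 1
F(I, x) = -19/3 + I²/3 (F(I, x) = -8 + (I*I + 5)/3 = -8 + (I² + 5)/3 = -8 + (5 + I²)/3 = -8 + (5/3 + I²/3) = -19/3 + I²/3)
F(U(-2, 6), 2 - 4*(-2))³ = (-19/3 + (⅓)*1²)³ = (-19/3 + (⅓)*1)³ = (-19/3 + ⅓)³ = (-6)³ = -216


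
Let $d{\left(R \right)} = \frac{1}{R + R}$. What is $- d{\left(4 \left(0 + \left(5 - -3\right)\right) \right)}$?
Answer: $- \frac{1}{64} \approx -0.015625$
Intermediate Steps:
$d{\left(R \right)} = \frac{1}{2 R}$
$- d{\left(4 \left(0 + \left(5 - -3\right)\right) \right)} = - \frac{1}{2 \cdot 4 \left(0 + \left(5 - -3\right)\right)} = - \frac{1}{2 \cdot 4 \left(0 + \left(5 + 3\right)\right)} = - \frac{1}{2 \cdot 4 \left(0 + 8\right)} = - \frac{1}{2 \cdot 4 \cdot 8} = - \frac{1}{2 \cdot 32} = \left(-1\right) \frac{1}{64} = - \frac{1}{64}$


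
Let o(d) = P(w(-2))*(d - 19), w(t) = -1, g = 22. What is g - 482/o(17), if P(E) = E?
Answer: -219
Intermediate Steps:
o(d) = 19 - d (o(d) = -(d - 19) = -(-19 + d) = 19 - d)
g - 482/o(17) = 22 - 482/(19 - 1*17) = 22 - 482/(19 - 17) = 22 - 482/2 = 22 - 482*1/2 = 22 - 241 = -219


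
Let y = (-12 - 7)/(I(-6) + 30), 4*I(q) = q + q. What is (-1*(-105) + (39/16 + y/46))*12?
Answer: 1067347/828 ≈ 1289.1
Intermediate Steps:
I(q) = q/2 (I(q) = (q + q)/4 = (2*q)/4 = q/2)
y = -19/27 (y = (-12 - 7)/((½)*(-6) + 30) = -19/(-3 + 30) = -19/27 ≈ -0.70370)
(-1*(-105) + (39/16 + y/46))*12 = (-1*(-105) + (39/16 - 19/27/46))*12 = (105 + (39*(1/16) - 19/27*1/46))*12 = (105 + (39/16 - 19/1242))*12 = (105 + 24067/9936)*12 = (1067347/9936)*12 = 1067347/828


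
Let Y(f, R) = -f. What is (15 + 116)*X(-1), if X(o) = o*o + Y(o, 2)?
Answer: 262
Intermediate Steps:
X(o) = o² - o (X(o) = o*o - o = o² - o)
(15 + 116)*X(-1) = (15 + 116)*(-(-1 - 1)) = 131*(-1*(-2)) = 131*2 = 262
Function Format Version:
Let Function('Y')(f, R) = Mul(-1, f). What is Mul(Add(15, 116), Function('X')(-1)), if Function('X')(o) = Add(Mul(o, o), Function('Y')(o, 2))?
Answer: 262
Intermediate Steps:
Function('X')(o) = Add(Pow(o, 2), Mul(-1, o)) (Function('X')(o) = Add(Mul(o, o), Mul(-1, o)) = Add(Pow(o, 2), Mul(-1, o)))
Mul(Add(15, 116), Function('X')(-1)) = Mul(Add(15, 116), Mul(-1, Add(-1, -1))) = Mul(131, Mul(-1, -2)) = Mul(131, 2) = 262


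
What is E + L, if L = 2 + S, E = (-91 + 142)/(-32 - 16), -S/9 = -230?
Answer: 33135/16 ≈ 2070.9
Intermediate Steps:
S = 2070 (S = -9*(-230) = 2070)
E = -17/16 (E = 51/(-48) = 51*(-1/48) = -17/16 ≈ -1.0625)
L = 2072 (L = 2 + 2070 = 2072)
E + L = -17/16 + 2072 = 33135/16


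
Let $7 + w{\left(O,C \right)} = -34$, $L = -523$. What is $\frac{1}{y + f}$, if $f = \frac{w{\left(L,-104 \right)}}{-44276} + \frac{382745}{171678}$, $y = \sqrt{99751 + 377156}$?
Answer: $- \frac{32216717349097572876}{6888667512708030804133391} + \frac{14444617855534014096 \sqrt{476907}}{6888667512708030804133391} \approx 0.0014434$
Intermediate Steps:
$y = \sqrt{476907} \approx 690.58$
$w{\left(O,C \right)} = -41$ ($w{\left(O,C \right)} = -7 - 34 = -41$)
$f = \frac{8476728209}{3800607564}$ ($f = - \frac{41}{-44276} + \frac{382745}{171678} = \left(-41\right) \left(- \frac{1}{44276}\right) + 382745 \cdot \frac{1}{171678} = \frac{41}{44276} + \frac{382745}{171678} = \frac{8476728209}{3800607564} \approx 2.2304$)
$\frac{1}{y + f} = \frac{1}{\sqrt{476907} + \frac{8476728209}{3800607564}} = \frac{1}{\frac{8476728209}{3800607564} + \sqrt{476907}}$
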